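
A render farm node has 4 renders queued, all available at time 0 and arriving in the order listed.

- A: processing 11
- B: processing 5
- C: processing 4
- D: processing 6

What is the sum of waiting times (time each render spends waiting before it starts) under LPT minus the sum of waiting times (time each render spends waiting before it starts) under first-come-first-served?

LPT (decreasing processing time): A D B C.
A: waits 0, runs 0→11
D: waits 11, runs 11→17
B: waits 17, runs 17→22
C: waits 22, runs 22→26
Sum = 0+11+17+22 = 50.
FIFO (arrival order): A B C D.
A: waits 0, runs 0→11
B: waits 11, runs 11→16
C: waits 16, runs 16→20
D: waits 20, runs 20→26
Sum = 0+11+16+20 = 47.
Difference = 50 − 47 = 3.

3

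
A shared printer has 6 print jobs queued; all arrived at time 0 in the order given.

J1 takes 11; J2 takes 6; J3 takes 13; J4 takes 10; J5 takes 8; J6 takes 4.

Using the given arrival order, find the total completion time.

FIFO (arrival order): J1 J2 J3 J4 J5 J6.
J1: 0→11
J2: 11→17
J3: 17→30
J4: 30→40
J5: 40→48
J6: 48→52
Sum = 11+17+30+40+48+52 = 198.

198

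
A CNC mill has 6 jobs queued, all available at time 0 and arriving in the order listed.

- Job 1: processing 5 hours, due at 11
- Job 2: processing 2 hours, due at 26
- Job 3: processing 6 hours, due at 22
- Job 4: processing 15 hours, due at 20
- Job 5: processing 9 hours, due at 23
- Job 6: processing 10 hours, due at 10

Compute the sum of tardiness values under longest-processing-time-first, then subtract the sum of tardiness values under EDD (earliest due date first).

LPT (decreasing processing time): Job 4 Job 6 Job 5 Job 3 Job 1 Job 2.
Job 4: 0→15, due 20, tardiness 0
Job 6: 15→25, due 10, tardiness 15
Job 5: 25→34, due 23, tardiness 11
Job 3: 34→40, due 22, tardiness 18
Job 1: 40→45, due 11, tardiness 34
Job 2: 45→47, due 26, tardiness 21
Sum = 0+15+11+18+34+21 = 99.
EDD (increasing due date): Job 6 Job 1 Job 4 Job 3 Job 5 Job 2.
Job 6: 0→10, due 10, tardiness 0
Job 1: 10→15, due 11, tardiness 4
Job 4: 15→30, due 20, tardiness 10
Job 3: 30→36, due 22, tardiness 14
Job 5: 36→45, due 23, tardiness 22
Job 2: 45→47, due 26, tardiness 21
Sum = 0+4+10+14+22+21 = 71.
Difference = 99 − 71 = 28.

28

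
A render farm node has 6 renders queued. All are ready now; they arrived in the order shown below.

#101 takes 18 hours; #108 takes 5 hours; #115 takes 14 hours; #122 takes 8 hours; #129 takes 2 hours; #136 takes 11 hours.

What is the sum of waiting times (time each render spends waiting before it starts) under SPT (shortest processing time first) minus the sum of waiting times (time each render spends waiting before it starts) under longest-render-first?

SPT (increasing processing time): #129 #108 #122 #136 #115 #101.
#129: waits 0, runs 0→2
#108: waits 2, runs 2→7
#122: waits 7, runs 7→15
#136: waits 15, runs 15→26
#115: waits 26, runs 26→40
#101: waits 40, runs 40→58
Sum = 0+2+7+15+26+40 = 90.
LPT (decreasing processing time): #101 #115 #136 #122 #108 #129.
#101: waits 0, runs 0→18
#115: waits 18, runs 18→32
#136: waits 32, runs 32→43
#122: waits 43, runs 43→51
#108: waits 51, runs 51→56
#129: waits 56, runs 56→58
Sum = 0+18+32+43+51+56 = 200.
Difference = 90 − 200 = -110.

-110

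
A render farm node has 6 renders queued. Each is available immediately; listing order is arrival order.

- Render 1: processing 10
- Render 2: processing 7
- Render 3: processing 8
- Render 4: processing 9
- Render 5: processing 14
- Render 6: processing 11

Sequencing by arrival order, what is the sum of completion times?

FIFO (arrival order): Render 1 Render 2 Render 3 Render 4 Render 5 Render 6.
Render 1: 0→10
Render 2: 10→17
Render 3: 17→25
Render 4: 25→34
Render 5: 34→48
Render 6: 48→59
Sum = 10+17+25+34+48+59 = 193.

193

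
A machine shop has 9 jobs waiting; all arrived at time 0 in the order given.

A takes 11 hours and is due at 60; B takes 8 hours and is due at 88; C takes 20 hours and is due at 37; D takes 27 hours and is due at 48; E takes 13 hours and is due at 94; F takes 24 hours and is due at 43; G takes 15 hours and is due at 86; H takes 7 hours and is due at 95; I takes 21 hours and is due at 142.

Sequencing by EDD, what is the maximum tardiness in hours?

30

EDD (increasing due date): C F D A G B E H I.
C: 0→20, due 37, tardiness 0
F: 20→44, due 43, tardiness 1
D: 44→71, due 48, tardiness 23
A: 71→82, due 60, tardiness 22
G: 82→97, due 86, tardiness 11
B: 97→105, due 88, tardiness 17
E: 105→118, due 94, tardiness 24
H: 118→125, due 95, tardiness 30
I: 125→146, due 142, tardiness 4
Maximum = 30.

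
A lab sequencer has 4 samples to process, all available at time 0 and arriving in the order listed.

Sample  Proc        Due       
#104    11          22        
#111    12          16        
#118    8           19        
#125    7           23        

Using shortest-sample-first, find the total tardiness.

SPT (increasing processing time): #125 #118 #104 #111.
#125: 0→7, due 23, tardiness 0
#118: 7→15, due 19, tardiness 0
#104: 15→26, due 22, tardiness 4
#111: 26→38, due 16, tardiness 22
Sum = 0+0+4+22 = 26.

26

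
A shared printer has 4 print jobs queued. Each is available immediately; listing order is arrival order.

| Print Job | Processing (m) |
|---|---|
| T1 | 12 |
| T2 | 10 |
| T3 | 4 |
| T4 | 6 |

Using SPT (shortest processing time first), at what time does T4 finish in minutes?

SPT (increasing processing time): T3 T4 T2 T1.
T3: 0→4
T4: 4→10

10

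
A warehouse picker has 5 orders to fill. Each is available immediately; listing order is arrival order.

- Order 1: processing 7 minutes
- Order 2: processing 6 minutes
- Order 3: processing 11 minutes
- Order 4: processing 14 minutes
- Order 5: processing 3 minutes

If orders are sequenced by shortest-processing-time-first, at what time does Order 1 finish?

SPT (increasing processing time): Order 5 Order 2 Order 1 Order 3 Order 4.
Order 5: 0→3
Order 2: 3→9
Order 1: 9→16

16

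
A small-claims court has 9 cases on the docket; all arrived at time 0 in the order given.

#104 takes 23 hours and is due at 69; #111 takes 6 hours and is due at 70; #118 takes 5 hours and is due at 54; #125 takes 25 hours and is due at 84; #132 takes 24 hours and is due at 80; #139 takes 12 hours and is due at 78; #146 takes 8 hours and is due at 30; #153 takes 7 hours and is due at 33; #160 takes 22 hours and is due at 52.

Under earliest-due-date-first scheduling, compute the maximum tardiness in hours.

48

EDD (increasing due date): #146 #153 #160 #118 #104 #111 #139 #132 #125.
#146: 0→8, due 30, tardiness 0
#153: 8→15, due 33, tardiness 0
#160: 15→37, due 52, tardiness 0
#118: 37→42, due 54, tardiness 0
#104: 42→65, due 69, tardiness 0
#111: 65→71, due 70, tardiness 1
#139: 71→83, due 78, tardiness 5
#132: 83→107, due 80, tardiness 27
#125: 107→132, due 84, tardiness 48
Maximum = 48.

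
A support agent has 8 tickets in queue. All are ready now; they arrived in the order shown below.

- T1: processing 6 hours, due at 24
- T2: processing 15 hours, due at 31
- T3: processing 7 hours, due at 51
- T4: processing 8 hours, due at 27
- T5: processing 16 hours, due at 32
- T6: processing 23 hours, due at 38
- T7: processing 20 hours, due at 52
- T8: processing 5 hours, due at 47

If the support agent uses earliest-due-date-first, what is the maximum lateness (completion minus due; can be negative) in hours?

48

EDD (increasing due date): T1 T4 T2 T5 T6 T8 T3 T7.
T1: 0→6, due 24, lateness -18
T4: 6→14, due 27, lateness -13
T2: 14→29, due 31, lateness -2
T5: 29→45, due 32, lateness 13
T6: 45→68, due 38, lateness 30
T8: 68→73, due 47, lateness 26
T3: 73→80, due 51, lateness 29
T7: 80→100, due 52, lateness 48
Maximum = 48.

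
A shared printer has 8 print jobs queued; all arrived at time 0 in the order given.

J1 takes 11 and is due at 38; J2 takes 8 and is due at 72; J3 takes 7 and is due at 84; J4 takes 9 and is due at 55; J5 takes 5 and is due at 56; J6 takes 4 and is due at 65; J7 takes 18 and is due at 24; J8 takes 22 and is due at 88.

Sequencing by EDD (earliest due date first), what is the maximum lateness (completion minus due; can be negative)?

-4

EDD (increasing due date): J7 J1 J4 J5 J6 J2 J3 J8.
J7: 0→18, due 24, lateness -6
J1: 18→29, due 38, lateness -9
J4: 29→38, due 55, lateness -17
J5: 38→43, due 56, lateness -13
J6: 43→47, due 65, lateness -18
J2: 47→55, due 72, lateness -17
J3: 55→62, due 84, lateness -22
J8: 62→84, due 88, lateness -4
Maximum = -4.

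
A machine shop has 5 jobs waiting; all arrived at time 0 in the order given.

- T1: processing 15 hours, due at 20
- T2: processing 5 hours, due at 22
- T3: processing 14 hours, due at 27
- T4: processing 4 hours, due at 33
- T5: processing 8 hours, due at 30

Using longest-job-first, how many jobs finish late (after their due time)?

4

LPT (decreasing processing time): T1 T3 T5 T2 T4.
T1: 0→15, due 20, tardiness 0
T3: 15→29, due 27, tardiness 2
T5: 29→37, due 30, tardiness 7
T2: 37→42, due 22, tardiness 20
T4: 42→46, due 33, tardiness 13
Late jobs: 4.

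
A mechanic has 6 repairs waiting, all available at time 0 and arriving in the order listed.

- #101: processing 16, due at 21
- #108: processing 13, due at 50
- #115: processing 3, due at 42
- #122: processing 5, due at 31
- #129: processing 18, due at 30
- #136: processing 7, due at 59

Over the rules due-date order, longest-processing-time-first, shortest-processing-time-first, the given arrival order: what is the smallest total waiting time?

EDD (increasing due date): #101 #129 #122 #115 #108 #136.
#101: waits 0, runs 0→16
#129: waits 16, runs 16→34
#122: waits 34, runs 34→39
#115: waits 39, runs 39→42
#108: waits 42, runs 42→55
#136: waits 55, runs 55→62
Sum = 0+16+34+39+42+55 = 186.
LPT (decreasing processing time): #129 #101 #108 #136 #122 #115.
#129: waits 0, runs 0→18
#101: waits 18, runs 18→34
#108: waits 34, runs 34→47
#136: waits 47, runs 47→54
#122: waits 54, runs 54→59
#115: waits 59, runs 59→62
Sum = 0+18+34+47+54+59 = 212.
SPT (increasing processing time): #115 #122 #136 #108 #101 #129.
#115: waits 0, runs 0→3
#122: waits 3, runs 3→8
#136: waits 8, runs 8→15
#108: waits 15, runs 15→28
#101: waits 28, runs 28→44
#129: waits 44, runs 44→62
Sum = 0+3+8+15+28+44 = 98.
FIFO (arrival order): #101 #108 #115 #122 #129 #136.
#101: waits 0, runs 0→16
#108: waits 16, runs 16→29
#115: waits 29, runs 29→32
#122: waits 32, runs 32→37
#129: waits 37, runs 37→55
#136: waits 55, runs 55→62
Sum = 0+16+29+32+37+55 = 169.
EDD 186, LPT 212, SPT 98, FIFO 169 → minimum 98.

98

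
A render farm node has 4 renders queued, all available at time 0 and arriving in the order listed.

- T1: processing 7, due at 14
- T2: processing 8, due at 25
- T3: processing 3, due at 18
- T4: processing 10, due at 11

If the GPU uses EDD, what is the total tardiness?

EDD (increasing due date): T4 T1 T3 T2.
T4: 0→10, due 11, tardiness 0
T1: 10→17, due 14, tardiness 3
T3: 17→20, due 18, tardiness 2
T2: 20→28, due 25, tardiness 3
Sum = 0+3+2+3 = 8.

8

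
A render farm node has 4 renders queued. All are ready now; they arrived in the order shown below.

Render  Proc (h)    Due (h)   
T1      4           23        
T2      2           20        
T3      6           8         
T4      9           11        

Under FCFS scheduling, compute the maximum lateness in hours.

10

FIFO (arrival order): T1 T2 T3 T4.
T1: 0→4, due 23, lateness -19
T2: 4→6, due 20, lateness -14
T3: 6→12, due 8, lateness 4
T4: 12→21, due 11, lateness 10
Maximum = 10.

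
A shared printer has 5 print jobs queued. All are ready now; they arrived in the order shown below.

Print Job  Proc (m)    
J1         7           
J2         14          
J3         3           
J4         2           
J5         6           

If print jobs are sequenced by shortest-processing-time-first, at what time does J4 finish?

2

SPT (increasing processing time): J4 J3 J5 J1 J2.
J4: 0→2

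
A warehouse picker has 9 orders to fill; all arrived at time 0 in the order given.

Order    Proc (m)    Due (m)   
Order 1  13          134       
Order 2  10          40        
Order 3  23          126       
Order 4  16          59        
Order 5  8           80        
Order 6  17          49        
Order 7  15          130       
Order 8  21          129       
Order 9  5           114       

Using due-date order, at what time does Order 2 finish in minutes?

EDD (increasing due date): Order 2 Order 6 Order 4 Order 5 Order 9 Order 3 Order 8 Order 7 Order 1.
Order 2: 0→10

10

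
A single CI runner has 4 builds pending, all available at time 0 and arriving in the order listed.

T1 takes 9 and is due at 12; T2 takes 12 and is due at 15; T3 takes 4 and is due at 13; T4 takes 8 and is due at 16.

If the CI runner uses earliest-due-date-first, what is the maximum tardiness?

EDD (increasing due date): T1 T3 T2 T4.
T1: 0→9, due 12, tardiness 0
T3: 9→13, due 13, tardiness 0
T2: 13→25, due 15, tardiness 10
T4: 25→33, due 16, tardiness 17
Maximum = 17.

17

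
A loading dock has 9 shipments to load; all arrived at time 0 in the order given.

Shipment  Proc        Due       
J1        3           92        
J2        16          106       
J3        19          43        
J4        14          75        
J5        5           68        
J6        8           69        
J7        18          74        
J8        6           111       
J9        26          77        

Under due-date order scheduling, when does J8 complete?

115

EDD (increasing due date): J3 J5 J6 J7 J4 J9 J1 J2 J8.
J3: 0→19
J5: 19→24
J6: 24→32
J7: 32→50
J4: 50→64
J9: 64→90
J1: 90→93
J2: 93→109
J8: 109→115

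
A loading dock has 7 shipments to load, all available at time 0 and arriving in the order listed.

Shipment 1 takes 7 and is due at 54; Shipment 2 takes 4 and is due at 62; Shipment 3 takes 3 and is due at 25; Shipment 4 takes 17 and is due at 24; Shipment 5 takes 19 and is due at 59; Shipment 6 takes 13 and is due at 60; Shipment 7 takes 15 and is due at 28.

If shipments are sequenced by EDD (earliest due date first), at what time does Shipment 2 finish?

78

EDD (increasing due date): Shipment 4 Shipment 3 Shipment 7 Shipment 1 Shipment 5 Shipment 6 Shipment 2.
Shipment 4: 0→17
Shipment 3: 17→20
Shipment 7: 20→35
Shipment 1: 35→42
Shipment 5: 42→61
Shipment 6: 61→74
Shipment 2: 74→78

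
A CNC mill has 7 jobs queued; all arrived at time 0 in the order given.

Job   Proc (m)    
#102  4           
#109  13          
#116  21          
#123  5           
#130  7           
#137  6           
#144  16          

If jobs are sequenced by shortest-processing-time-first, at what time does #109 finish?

SPT (increasing processing time): #102 #123 #137 #130 #109 #144 #116.
#102: 0→4
#123: 4→9
#137: 9→15
#130: 15→22
#109: 22→35

35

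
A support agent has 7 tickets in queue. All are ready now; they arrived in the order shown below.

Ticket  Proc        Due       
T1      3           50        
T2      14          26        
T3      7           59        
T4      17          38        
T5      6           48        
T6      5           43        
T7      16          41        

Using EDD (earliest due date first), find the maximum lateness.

11

EDD (increasing due date): T2 T4 T7 T6 T5 T1 T3.
T2: 0→14, due 26, lateness -12
T4: 14→31, due 38, lateness -7
T7: 31→47, due 41, lateness 6
T6: 47→52, due 43, lateness 9
T5: 52→58, due 48, lateness 10
T1: 58→61, due 50, lateness 11
T3: 61→68, due 59, lateness 9
Maximum = 11.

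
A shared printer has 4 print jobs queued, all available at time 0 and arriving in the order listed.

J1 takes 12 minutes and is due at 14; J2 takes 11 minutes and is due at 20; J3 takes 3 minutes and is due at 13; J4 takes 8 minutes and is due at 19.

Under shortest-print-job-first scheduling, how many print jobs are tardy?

SPT (increasing processing time): J3 J4 J2 J1.
J3: 0→3, due 13, tardiness 0
J4: 3→11, due 19, tardiness 0
J2: 11→22, due 20, tardiness 2
J1: 22→34, due 14, tardiness 20
Late print jobs: 2.

2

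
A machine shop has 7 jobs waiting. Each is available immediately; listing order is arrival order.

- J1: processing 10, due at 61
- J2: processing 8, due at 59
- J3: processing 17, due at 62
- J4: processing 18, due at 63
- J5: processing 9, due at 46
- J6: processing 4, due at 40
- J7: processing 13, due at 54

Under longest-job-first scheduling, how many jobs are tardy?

LPT (decreasing processing time): J4 J3 J7 J1 J5 J2 J6.
J4: 0→18, due 63, tardiness 0
J3: 18→35, due 62, tardiness 0
J7: 35→48, due 54, tardiness 0
J1: 48→58, due 61, tardiness 0
J5: 58→67, due 46, tardiness 21
J2: 67→75, due 59, tardiness 16
J6: 75→79, due 40, tardiness 39
Late jobs: 3.

3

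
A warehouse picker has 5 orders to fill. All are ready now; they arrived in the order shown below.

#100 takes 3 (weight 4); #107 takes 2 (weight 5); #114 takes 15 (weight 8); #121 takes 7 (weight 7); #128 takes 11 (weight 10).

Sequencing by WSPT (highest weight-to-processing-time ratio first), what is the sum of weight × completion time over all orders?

WSPT (decreasing weight/processing-time ratio): #107 #100 #121 #128 #114.
#107: finishes 2, weight 5, w·C = 10
#100: finishes 5, weight 4, w·C = 20
#121: finishes 12, weight 7, w·C = 84
#128: finishes 23, weight 10, w·C = 230
#114: finishes 38, weight 8, w·C = 304
Sum = 10+20+84+230+304 = 648.

648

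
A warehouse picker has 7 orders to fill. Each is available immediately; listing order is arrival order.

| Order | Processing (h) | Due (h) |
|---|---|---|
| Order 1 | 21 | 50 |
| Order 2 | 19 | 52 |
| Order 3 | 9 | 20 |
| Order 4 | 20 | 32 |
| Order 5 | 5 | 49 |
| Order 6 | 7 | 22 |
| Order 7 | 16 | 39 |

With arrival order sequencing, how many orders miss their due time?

FIFO (arrival order): Order 1 Order 2 Order 3 Order 4 Order 5 Order 6 Order 7.
Order 1: 0→21, due 50, tardiness 0
Order 2: 21→40, due 52, tardiness 0
Order 3: 40→49, due 20, tardiness 29
Order 4: 49→69, due 32, tardiness 37
Order 5: 69→74, due 49, tardiness 25
Order 6: 74→81, due 22, tardiness 59
Order 7: 81→97, due 39, tardiness 58
Late orders: 5.

5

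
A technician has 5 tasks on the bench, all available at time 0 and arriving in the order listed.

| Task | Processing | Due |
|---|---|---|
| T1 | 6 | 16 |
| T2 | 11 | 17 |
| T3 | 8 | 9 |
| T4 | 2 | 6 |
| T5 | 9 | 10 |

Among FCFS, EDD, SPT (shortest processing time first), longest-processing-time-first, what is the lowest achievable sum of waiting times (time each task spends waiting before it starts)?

FIFO (arrival order): T1 T2 T3 T4 T5.
T1: waits 0, runs 0→6
T2: waits 6, runs 6→17
T3: waits 17, runs 17→25
T4: waits 25, runs 25→27
T5: waits 27, runs 27→36
Sum = 0+6+17+25+27 = 75.
EDD (increasing due date): T4 T3 T5 T1 T2.
T4: waits 0, runs 0→2
T3: waits 2, runs 2→10
T5: waits 10, runs 10→19
T1: waits 19, runs 19→25
T2: waits 25, runs 25→36
Sum = 0+2+10+19+25 = 56.
SPT (increasing processing time): T4 T1 T3 T5 T2.
T4: waits 0, runs 0→2
T1: waits 2, runs 2→8
T3: waits 8, runs 8→16
T5: waits 16, runs 16→25
T2: waits 25, runs 25→36
Sum = 0+2+8+16+25 = 51.
LPT (decreasing processing time): T2 T5 T3 T1 T4.
T2: waits 0, runs 0→11
T5: waits 11, runs 11→20
T3: waits 20, runs 20→28
T1: waits 28, runs 28→34
T4: waits 34, runs 34→36
Sum = 0+11+20+28+34 = 93.
FIFO 75, EDD 56, SPT 51, LPT 93 → minimum 51.

51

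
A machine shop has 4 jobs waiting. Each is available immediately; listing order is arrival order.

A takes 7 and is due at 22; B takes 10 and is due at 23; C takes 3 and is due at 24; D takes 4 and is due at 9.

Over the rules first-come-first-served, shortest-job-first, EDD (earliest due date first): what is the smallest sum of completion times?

48

FIFO (arrival order): A B C D.
A: 0→7
B: 7→17
C: 17→20
D: 20→24
Sum = 7+17+20+24 = 68.
SPT (increasing processing time): C D A B.
C: 0→3
D: 3→7
A: 7→14
B: 14→24
Sum = 3+7+14+24 = 48.
EDD (increasing due date): D A B C.
D: 0→4
A: 4→11
B: 11→21
C: 21→24
Sum = 4+11+21+24 = 60.
FIFO 68, SPT 48, EDD 60 → minimum 48.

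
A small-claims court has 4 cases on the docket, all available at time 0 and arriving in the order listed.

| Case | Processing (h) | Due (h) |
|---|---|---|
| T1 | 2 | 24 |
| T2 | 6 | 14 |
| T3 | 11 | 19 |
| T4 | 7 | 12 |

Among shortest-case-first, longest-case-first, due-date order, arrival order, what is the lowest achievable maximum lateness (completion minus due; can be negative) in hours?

SPT (increasing processing time): T1 T2 T4 T3.
T1: 0→2, due 24, lateness -22
T2: 2→8, due 14, lateness -6
T4: 8→15, due 12, lateness 3
T3: 15→26, due 19, lateness 7
Maximum = 7.
LPT (decreasing processing time): T3 T4 T2 T1.
T3: 0→11, due 19, lateness -8
T4: 11→18, due 12, lateness 6
T2: 18→24, due 14, lateness 10
T1: 24→26, due 24, lateness 2
Maximum = 10.
EDD (increasing due date): T4 T2 T3 T1.
T4: 0→7, due 12, lateness -5
T2: 7→13, due 14, lateness -1
T3: 13→24, due 19, lateness 5
T1: 24→26, due 24, lateness 2
Maximum = 5.
FIFO (arrival order): T1 T2 T3 T4.
T1: 0→2, due 24, lateness -22
T2: 2→8, due 14, lateness -6
T3: 8→19, due 19, lateness 0
T4: 19→26, due 12, lateness 14
Maximum = 14.
SPT 7, LPT 10, EDD 5, FIFO 14 → minimum 5.

5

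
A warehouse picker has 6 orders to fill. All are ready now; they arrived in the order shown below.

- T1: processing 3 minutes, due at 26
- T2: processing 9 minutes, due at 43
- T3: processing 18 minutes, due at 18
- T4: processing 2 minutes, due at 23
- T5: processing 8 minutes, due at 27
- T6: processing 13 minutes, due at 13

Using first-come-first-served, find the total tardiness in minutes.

74

FIFO (arrival order): T1 T2 T3 T4 T5 T6.
T1: 0→3, due 26, tardiness 0
T2: 3→12, due 43, tardiness 0
T3: 12→30, due 18, tardiness 12
T4: 30→32, due 23, tardiness 9
T5: 32→40, due 27, tardiness 13
T6: 40→53, due 13, tardiness 40
Sum = 0+0+12+9+13+40 = 74.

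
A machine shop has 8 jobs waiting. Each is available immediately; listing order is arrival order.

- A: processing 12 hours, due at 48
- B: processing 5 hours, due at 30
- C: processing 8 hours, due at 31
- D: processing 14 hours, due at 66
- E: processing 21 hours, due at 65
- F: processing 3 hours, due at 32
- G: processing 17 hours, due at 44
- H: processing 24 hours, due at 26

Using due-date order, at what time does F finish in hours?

40

EDD (increasing due date): H B C F G A E D.
H: 0→24
B: 24→29
C: 29→37
F: 37→40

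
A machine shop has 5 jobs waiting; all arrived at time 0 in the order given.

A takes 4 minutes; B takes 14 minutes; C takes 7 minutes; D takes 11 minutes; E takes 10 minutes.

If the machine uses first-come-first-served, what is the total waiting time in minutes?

FIFO (arrival order): A B C D E.
A: waits 0, runs 0→4
B: waits 4, runs 4→18
C: waits 18, runs 18→25
D: waits 25, runs 25→36
E: waits 36, runs 36→46
Sum = 0+4+18+25+36 = 83.

83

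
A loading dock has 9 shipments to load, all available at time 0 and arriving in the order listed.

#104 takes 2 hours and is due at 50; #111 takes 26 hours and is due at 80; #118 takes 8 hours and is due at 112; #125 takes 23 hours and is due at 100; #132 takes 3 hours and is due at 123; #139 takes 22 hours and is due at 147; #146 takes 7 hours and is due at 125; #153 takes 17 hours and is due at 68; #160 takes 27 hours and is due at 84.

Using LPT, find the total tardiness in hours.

LPT (decreasing processing time): #160 #111 #125 #139 #153 #118 #146 #132 #104.
#160: 0→27, due 84, tardiness 0
#111: 27→53, due 80, tardiness 0
#125: 53→76, due 100, tardiness 0
#139: 76→98, due 147, tardiness 0
#153: 98→115, due 68, tardiness 47
#118: 115→123, due 112, tardiness 11
#146: 123→130, due 125, tardiness 5
#132: 130→133, due 123, tardiness 10
#104: 133→135, due 50, tardiness 85
Sum = 0+0+0+0+47+11+5+10+85 = 158.

158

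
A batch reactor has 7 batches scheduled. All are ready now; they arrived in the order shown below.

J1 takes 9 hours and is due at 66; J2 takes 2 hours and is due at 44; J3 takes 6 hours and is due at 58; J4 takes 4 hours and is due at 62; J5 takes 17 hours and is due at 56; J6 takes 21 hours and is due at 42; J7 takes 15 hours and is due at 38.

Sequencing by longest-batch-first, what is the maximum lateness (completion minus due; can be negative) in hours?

LPT (decreasing processing time): J6 J5 J7 J1 J3 J4 J2.
J6: 0→21, due 42, lateness -21
J5: 21→38, due 56, lateness -18
J7: 38→53, due 38, lateness 15
J1: 53→62, due 66, lateness -4
J3: 62→68, due 58, lateness 10
J4: 68→72, due 62, lateness 10
J2: 72→74, due 44, lateness 30
Maximum = 30.

30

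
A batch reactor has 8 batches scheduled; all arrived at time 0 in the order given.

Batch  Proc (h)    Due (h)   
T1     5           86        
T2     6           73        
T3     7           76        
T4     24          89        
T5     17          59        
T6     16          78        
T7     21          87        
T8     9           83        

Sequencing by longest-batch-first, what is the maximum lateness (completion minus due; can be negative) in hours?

LPT (decreasing processing time): T4 T7 T5 T6 T8 T3 T2 T1.
T4: 0→24, due 89, lateness -65
T7: 24→45, due 87, lateness -42
T5: 45→62, due 59, lateness 3
T6: 62→78, due 78, lateness 0
T8: 78→87, due 83, lateness 4
T3: 87→94, due 76, lateness 18
T2: 94→100, due 73, lateness 27
T1: 100→105, due 86, lateness 19
Maximum = 27.

27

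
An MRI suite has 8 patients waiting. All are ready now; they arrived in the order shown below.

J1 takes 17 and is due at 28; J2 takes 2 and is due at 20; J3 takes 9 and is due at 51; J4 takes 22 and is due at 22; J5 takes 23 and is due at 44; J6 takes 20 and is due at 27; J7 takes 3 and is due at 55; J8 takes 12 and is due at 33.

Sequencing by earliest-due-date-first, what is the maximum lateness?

EDD (increasing due date): J2 J4 J6 J1 J8 J5 J3 J7.
J2: 0→2, due 20, lateness -18
J4: 2→24, due 22, lateness 2
J6: 24→44, due 27, lateness 17
J1: 44→61, due 28, lateness 33
J8: 61→73, due 33, lateness 40
J5: 73→96, due 44, lateness 52
J3: 96→105, due 51, lateness 54
J7: 105→108, due 55, lateness 53
Maximum = 54.

54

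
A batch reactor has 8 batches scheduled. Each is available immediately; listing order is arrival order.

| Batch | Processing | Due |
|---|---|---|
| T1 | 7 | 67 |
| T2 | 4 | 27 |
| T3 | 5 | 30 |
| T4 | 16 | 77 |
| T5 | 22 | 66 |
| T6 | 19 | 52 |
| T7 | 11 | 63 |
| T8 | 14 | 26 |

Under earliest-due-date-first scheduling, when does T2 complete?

EDD (increasing due date): T8 T2 T3 T6 T7 T5 T1 T4.
T8: 0→14
T2: 14→18

18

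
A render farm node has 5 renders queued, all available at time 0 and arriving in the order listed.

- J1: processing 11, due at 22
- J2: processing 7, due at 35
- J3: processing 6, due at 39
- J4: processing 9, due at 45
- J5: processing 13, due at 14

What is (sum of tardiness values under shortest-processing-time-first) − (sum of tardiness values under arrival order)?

11

SPT (increasing processing time): J3 J2 J4 J1 J5.
J3: 0→6, due 39, tardiness 0
J2: 6→13, due 35, tardiness 0
J4: 13→22, due 45, tardiness 0
J1: 22→33, due 22, tardiness 11
J5: 33→46, due 14, tardiness 32
Sum = 0+0+0+11+32 = 43.
FIFO (arrival order): J1 J2 J3 J4 J5.
J1: 0→11, due 22, tardiness 0
J2: 11→18, due 35, tardiness 0
J3: 18→24, due 39, tardiness 0
J4: 24→33, due 45, tardiness 0
J5: 33→46, due 14, tardiness 32
Sum = 0+0+0+0+32 = 32.
Difference = 43 − 32 = 11.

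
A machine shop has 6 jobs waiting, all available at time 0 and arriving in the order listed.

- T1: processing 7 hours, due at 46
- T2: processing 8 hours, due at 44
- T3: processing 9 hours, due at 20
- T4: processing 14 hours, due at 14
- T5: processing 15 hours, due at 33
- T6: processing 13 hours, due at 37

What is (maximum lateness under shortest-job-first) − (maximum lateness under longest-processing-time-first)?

SPT (increasing processing time): T1 T2 T3 T6 T4 T5.
T1: 0→7, due 46, lateness -39
T2: 7→15, due 44, lateness -29
T3: 15→24, due 20, lateness 4
T6: 24→37, due 37, lateness 0
T4: 37→51, due 14, lateness 37
T5: 51→66, due 33, lateness 33
Maximum = 37.
LPT (decreasing processing time): T5 T4 T6 T3 T2 T1.
T5: 0→15, due 33, lateness -18
T4: 15→29, due 14, lateness 15
T6: 29→42, due 37, lateness 5
T3: 42→51, due 20, lateness 31
T2: 51→59, due 44, lateness 15
T1: 59→66, due 46, lateness 20
Maximum = 31.
Difference = 37 − 31 = 6.

6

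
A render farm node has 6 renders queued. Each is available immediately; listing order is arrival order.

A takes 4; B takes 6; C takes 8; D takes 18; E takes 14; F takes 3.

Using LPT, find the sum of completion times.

LPT (decreasing processing time): D E C B A F.
D: 0→18
E: 18→32
C: 32→40
B: 40→46
A: 46→50
F: 50→53
Sum = 18+32+40+46+50+53 = 239.

239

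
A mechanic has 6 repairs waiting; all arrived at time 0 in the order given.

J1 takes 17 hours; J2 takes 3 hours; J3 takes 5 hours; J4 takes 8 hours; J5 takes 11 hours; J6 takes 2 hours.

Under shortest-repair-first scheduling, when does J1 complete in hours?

46

SPT (increasing processing time): J6 J2 J3 J4 J5 J1.
J6: 0→2
J2: 2→5
J3: 5→10
J4: 10→18
J5: 18→29
J1: 29→46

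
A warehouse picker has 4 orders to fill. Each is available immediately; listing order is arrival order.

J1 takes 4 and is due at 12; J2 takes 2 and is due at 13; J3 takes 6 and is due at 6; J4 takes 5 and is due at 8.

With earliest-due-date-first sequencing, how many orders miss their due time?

3

EDD (increasing due date): J3 J4 J1 J2.
J3: 0→6, due 6, tardiness 0
J4: 6→11, due 8, tardiness 3
J1: 11→15, due 12, tardiness 3
J2: 15→17, due 13, tardiness 4
Late orders: 3.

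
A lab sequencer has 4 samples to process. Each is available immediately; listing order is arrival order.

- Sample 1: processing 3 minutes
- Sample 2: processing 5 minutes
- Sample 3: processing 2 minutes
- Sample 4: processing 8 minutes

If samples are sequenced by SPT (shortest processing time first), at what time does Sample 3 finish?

2

SPT (increasing processing time): Sample 3 Sample 1 Sample 2 Sample 4.
Sample 3: 0→2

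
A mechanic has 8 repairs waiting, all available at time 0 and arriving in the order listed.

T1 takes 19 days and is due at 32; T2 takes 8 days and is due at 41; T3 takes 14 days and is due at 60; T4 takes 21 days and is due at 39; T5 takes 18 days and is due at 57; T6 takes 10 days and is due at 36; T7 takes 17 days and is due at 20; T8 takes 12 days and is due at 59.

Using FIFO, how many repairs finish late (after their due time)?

5

FIFO (arrival order): T1 T2 T3 T4 T5 T6 T7 T8.
T1: 0→19, due 32, tardiness 0
T2: 19→27, due 41, tardiness 0
T3: 27→41, due 60, tardiness 0
T4: 41→62, due 39, tardiness 23
T5: 62→80, due 57, tardiness 23
T6: 80→90, due 36, tardiness 54
T7: 90→107, due 20, tardiness 87
T8: 107→119, due 59, tardiness 60
Late repairs: 5.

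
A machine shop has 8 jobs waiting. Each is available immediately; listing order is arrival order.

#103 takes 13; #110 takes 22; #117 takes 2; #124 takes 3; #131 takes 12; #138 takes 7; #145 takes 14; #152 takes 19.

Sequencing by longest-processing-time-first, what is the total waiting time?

LPT (decreasing processing time): #110 #152 #145 #103 #131 #138 #124 #117.
#110: waits 0, runs 0→22
#152: waits 22, runs 22→41
#145: waits 41, runs 41→55
#103: waits 55, runs 55→68
#131: waits 68, runs 68→80
#138: waits 80, runs 80→87
#124: waits 87, runs 87→90
#117: waits 90, runs 90→92
Sum = 0+22+41+55+68+80+87+90 = 443.

443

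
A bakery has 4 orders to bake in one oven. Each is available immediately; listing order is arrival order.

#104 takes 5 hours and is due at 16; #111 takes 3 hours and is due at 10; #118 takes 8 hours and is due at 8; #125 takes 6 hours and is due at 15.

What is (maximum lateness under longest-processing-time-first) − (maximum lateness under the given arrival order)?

4

LPT (decreasing processing time): #118 #125 #104 #111.
#118: 0→8, due 8, lateness 0
#125: 8→14, due 15, lateness -1
#104: 14→19, due 16, lateness 3
#111: 19→22, due 10, lateness 12
Maximum = 12.
FIFO (arrival order): #104 #111 #118 #125.
#104: 0→5, due 16, lateness -11
#111: 5→8, due 10, lateness -2
#118: 8→16, due 8, lateness 8
#125: 16→22, due 15, lateness 7
Maximum = 8.
Difference = 12 − 8 = 4.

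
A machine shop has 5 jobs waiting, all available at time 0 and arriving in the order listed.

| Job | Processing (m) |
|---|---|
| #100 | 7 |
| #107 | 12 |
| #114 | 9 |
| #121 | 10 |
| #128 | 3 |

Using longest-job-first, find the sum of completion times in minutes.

LPT (decreasing processing time): #107 #121 #114 #100 #128.
#107: 0→12
#121: 12→22
#114: 22→31
#100: 31→38
#128: 38→41
Sum = 12+22+31+38+41 = 144.

144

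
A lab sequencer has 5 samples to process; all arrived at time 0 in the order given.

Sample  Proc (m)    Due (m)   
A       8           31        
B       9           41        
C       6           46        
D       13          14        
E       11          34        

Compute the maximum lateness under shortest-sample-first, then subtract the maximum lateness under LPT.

SPT (increasing processing time): C A B E D.
C: 0→6, due 46, lateness -40
A: 6→14, due 31, lateness -17
B: 14→23, due 41, lateness -18
E: 23→34, due 34, lateness 0
D: 34→47, due 14, lateness 33
Maximum = 33.
LPT (decreasing processing time): D E B A C.
D: 0→13, due 14, lateness -1
E: 13→24, due 34, lateness -10
B: 24→33, due 41, lateness -8
A: 33→41, due 31, lateness 10
C: 41→47, due 46, lateness 1
Maximum = 10.
Difference = 33 − 10 = 23.

23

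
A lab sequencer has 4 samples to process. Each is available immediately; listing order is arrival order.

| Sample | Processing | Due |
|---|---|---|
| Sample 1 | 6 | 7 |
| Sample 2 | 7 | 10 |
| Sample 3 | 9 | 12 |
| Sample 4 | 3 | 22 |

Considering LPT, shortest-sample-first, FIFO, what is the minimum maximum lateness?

10

LPT (decreasing processing time): Sample 3 Sample 2 Sample 1 Sample 4.
Sample 3: 0→9, due 12, lateness -3
Sample 2: 9→16, due 10, lateness 6
Sample 1: 16→22, due 7, lateness 15
Sample 4: 22→25, due 22, lateness 3
Maximum = 15.
SPT (increasing processing time): Sample 4 Sample 1 Sample 2 Sample 3.
Sample 4: 0→3, due 22, lateness -19
Sample 1: 3→9, due 7, lateness 2
Sample 2: 9→16, due 10, lateness 6
Sample 3: 16→25, due 12, lateness 13
Maximum = 13.
FIFO (arrival order): Sample 1 Sample 2 Sample 3 Sample 4.
Sample 1: 0→6, due 7, lateness -1
Sample 2: 6→13, due 10, lateness 3
Sample 3: 13→22, due 12, lateness 10
Sample 4: 22→25, due 22, lateness 3
Maximum = 10.
LPT 15, SPT 13, FIFO 10 → minimum 10.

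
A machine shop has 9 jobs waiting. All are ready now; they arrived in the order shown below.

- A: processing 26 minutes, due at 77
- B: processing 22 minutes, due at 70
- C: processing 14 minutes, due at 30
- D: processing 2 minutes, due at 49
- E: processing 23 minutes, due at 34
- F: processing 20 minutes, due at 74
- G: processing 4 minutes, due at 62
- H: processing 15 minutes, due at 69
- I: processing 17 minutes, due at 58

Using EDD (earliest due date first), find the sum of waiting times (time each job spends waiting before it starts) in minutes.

EDD (increasing due date): C E D I G H B F A.
C: waits 0, runs 0→14
E: waits 14, runs 14→37
D: waits 37, runs 37→39
I: waits 39, runs 39→56
G: waits 56, runs 56→60
H: waits 60, runs 60→75
B: waits 75, runs 75→97
F: waits 97, runs 97→117
A: waits 117, runs 117→143
Sum = 0+14+37+39+56+60+75+97+117 = 495.

495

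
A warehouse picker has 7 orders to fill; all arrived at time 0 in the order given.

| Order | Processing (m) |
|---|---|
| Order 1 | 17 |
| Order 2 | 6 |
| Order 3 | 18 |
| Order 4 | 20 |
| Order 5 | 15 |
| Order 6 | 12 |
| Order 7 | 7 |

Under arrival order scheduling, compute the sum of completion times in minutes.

401

FIFO (arrival order): Order 1 Order 2 Order 3 Order 4 Order 5 Order 6 Order 7.
Order 1: 0→17
Order 2: 17→23
Order 3: 23→41
Order 4: 41→61
Order 5: 61→76
Order 6: 76→88
Order 7: 88→95
Sum = 17+23+41+61+76+88+95 = 401.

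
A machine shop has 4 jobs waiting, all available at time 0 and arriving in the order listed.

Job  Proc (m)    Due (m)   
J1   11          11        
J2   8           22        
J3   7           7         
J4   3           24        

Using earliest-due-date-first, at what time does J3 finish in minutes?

EDD (increasing due date): J3 J1 J2 J4.
J3: 0→7

7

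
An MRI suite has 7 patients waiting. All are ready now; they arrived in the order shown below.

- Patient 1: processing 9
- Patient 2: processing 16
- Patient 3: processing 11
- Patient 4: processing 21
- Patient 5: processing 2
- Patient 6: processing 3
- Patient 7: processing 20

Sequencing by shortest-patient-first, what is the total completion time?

230

SPT (increasing processing time): Patient 5 Patient 6 Patient 1 Patient 3 Patient 2 Patient 7 Patient 4.
Patient 5: 0→2
Patient 6: 2→5
Patient 1: 5→14
Patient 3: 14→25
Patient 2: 25→41
Patient 7: 41→61
Patient 4: 61→82
Sum = 2+5+14+25+41+61+82 = 230.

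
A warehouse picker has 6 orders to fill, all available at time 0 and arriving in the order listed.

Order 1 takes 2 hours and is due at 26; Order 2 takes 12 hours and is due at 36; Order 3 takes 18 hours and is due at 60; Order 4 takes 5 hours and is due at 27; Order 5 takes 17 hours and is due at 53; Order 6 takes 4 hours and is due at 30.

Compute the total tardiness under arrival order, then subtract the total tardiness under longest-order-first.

FIFO (arrival order): Order 1 Order 2 Order 3 Order 4 Order 5 Order 6.
Order 1: 0→2, due 26, tardiness 0
Order 2: 2→14, due 36, tardiness 0
Order 3: 14→32, due 60, tardiness 0
Order 4: 32→37, due 27, tardiness 10
Order 5: 37→54, due 53, tardiness 1
Order 6: 54→58, due 30, tardiness 28
Sum = 0+0+0+10+1+28 = 39.
LPT (decreasing processing time): Order 3 Order 5 Order 2 Order 4 Order 6 Order 1.
Order 3: 0→18, due 60, tardiness 0
Order 5: 18→35, due 53, tardiness 0
Order 2: 35→47, due 36, tardiness 11
Order 4: 47→52, due 27, tardiness 25
Order 6: 52→56, due 30, tardiness 26
Order 1: 56→58, due 26, tardiness 32
Sum = 0+0+11+25+26+32 = 94.
Difference = 39 − 94 = -55.

-55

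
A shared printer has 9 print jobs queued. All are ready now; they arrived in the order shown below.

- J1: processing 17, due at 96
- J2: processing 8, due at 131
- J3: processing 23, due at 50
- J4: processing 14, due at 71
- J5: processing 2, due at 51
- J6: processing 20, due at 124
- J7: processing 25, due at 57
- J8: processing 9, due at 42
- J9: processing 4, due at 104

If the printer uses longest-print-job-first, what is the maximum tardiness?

LPT (decreasing processing time): J7 J3 J6 J1 J4 J8 J2 J9 J5.
J7: 0→25, due 57, tardiness 0
J3: 25→48, due 50, tardiness 0
J6: 48→68, due 124, tardiness 0
J1: 68→85, due 96, tardiness 0
J4: 85→99, due 71, tardiness 28
J8: 99→108, due 42, tardiness 66
J2: 108→116, due 131, tardiness 0
J9: 116→120, due 104, tardiness 16
J5: 120→122, due 51, tardiness 71
Maximum = 71.

71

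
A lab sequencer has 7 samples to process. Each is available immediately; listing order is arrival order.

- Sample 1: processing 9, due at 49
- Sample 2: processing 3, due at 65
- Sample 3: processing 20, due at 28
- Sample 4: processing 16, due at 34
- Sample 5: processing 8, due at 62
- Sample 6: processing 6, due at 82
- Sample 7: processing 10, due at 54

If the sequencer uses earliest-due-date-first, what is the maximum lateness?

2

EDD (increasing due date): Sample 3 Sample 4 Sample 1 Sample 7 Sample 5 Sample 2 Sample 6.
Sample 3: 0→20, due 28, lateness -8
Sample 4: 20→36, due 34, lateness 2
Sample 1: 36→45, due 49, lateness -4
Sample 7: 45→55, due 54, lateness 1
Sample 5: 55→63, due 62, lateness 1
Sample 2: 63→66, due 65, lateness 1
Sample 6: 66→72, due 82, lateness -10
Maximum = 2.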